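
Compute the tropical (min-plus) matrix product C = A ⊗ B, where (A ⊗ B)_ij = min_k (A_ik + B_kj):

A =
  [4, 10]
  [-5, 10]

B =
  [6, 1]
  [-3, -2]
A ⊗ B =
  [7, 5]
  [1, -4]

Apply the min-plus product entry-by-entry:
  C[0][0] = min over k of (A[0][0] + B[0][0] = 4 + 6 = 10, A[0][1] + B[1][0] = 10 + -3 = 7) = 7 (attained at k = 1)
  C[0][1] = min over k of (A[0][0] + B[0][1] = 4 + 1 = 5, A[0][1] + B[1][1] = 10 + -2 = 8) = 5 (attained at k = 0)
  C[1][0] = min over k of (A[1][0] + B[0][0] = -5 + 6 = 1, A[1][1] + B[1][0] = 10 + -3 = 7) = 1 (attained at k = 0)
  C[1][1] = min over k of (A[1][0] + B[0][1] = -5 + 1 = -4, A[1][1] + B[1][1] = 10 + -2 = 8) = -4 (attained at k = 0)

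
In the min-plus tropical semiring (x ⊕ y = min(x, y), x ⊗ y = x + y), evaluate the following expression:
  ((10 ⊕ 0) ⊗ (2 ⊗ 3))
((10 ⊕ 0) ⊗ (2 ⊗ 3)) = 5

Expand innermost to outermost. Recall ⊕ takes the minimum of its arguments and ⊗ takes their sum. Working out the expression ((10 ⊕ 0) ⊗ (2 ⊗ 3)) gives 5.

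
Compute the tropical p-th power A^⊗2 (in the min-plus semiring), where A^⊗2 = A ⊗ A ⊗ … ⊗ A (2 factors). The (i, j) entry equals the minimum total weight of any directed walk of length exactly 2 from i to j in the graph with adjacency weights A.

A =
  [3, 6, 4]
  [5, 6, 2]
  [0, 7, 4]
A^⊗2 =
  [4, 9, 7]
  [2, 9, 6]
  [3, 6, 4]

Each entry (A^⊗2)_ij equals the minimum over all length-2 walks i = v_0 → v_1 → … → v_2 = j of Σ_t A[v_t][v_{t+1}]. For example, for (i, j) = (0, 2) we minimise over 3 possible intermediate vertex sequences; the minimum is 7, attained along the walk 0 → 0 → 2.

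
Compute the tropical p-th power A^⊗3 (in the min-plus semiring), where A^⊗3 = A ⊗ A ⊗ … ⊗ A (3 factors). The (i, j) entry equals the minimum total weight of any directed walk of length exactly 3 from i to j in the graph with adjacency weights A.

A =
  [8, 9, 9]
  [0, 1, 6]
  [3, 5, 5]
A^⊗3 =
  [10, 11, 16]
  [2, 3, 8]
  [6, 7, 12]

Each entry (A^⊗3)_ij equals the minimum over all length-3 walks i = v_0 → v_1 → … → v_3 = j of Σ_t A[v_t][v_{t+1}]. For example, for (i, j) = (0, 2) we minimise over 9 possible intermediate vertex sequences; the minimum is 16, attained along the walk 0 → 1 → 1 → 2.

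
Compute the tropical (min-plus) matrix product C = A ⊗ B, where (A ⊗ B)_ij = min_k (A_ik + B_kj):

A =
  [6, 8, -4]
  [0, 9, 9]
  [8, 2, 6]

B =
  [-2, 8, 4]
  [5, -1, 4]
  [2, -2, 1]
A ⊗ B =
  [-2, -6, -3]
  [-2, 7, 4]
  [6, 1, 6]

Apply the min-plus product entry-by-entry:
  C[0][0] = min over k of (A[0][0] + B[0][0] = 6 + -2 = 4, A[0][1] + B[1][0] = 8 + 5 = 13, A[0][2] + B[2][0] = -4 + 2 = -2) = -2 (attained at k = 2)
  C[0][1] = min over k of (A[0][0] + B[0][1] = 6 + 8 = 14, A[0][1] + B[1][1] = 8 + -1 = 7, A[0][2] + B[2][1] = -4 + -2 = -6) = -6 (attained at k = 2)
  C[0][2] = min over k of (A[0][0] + B[0][2] = 6 + 4 = 10, A[0][1] + B[1][2] = 8 + 4 = 12, A[0][2] + B[2][2] = -4 + 1 = -3) = -3 (attained at k = 2)
  C[1][0] = min over k of (A[1][0] + B[0][0] = 0 + -2 = -2, A[1][1] + B[1][0] = 9 + 5 = 14, A[1][2] + B[2][0] = 9 + 2 = 11) = -2 (attained at k = 0)
  C[1][1] = min over k of (A[1][0] + B[0][1] = 0 + 8 = 8, A[1][1] + B[1][1] = 9 + -1 = 8, A[1][2] + B[2][1] = 9 + -2 = 7) = 7 (attained at k = 2)
  C[1][2] = min over k of (A[1][0] + B[0][2] = 0 + 4 = 4, A[1][1] + B[1][2] = 9 + 4 = 13, A[1][2] + B[2][2] = 9 + 1 = 10) = 4 (attained at k = 0)
  C[2][0] = min over k of (A[2][0] + B[0][0] = 8 + -2 = 6, A[2][1] + B[1][0] = 2 + 5 = 7, A[2][2] + B[2][0] = 6 + 2 = 8) = 6 (attained at k = 0)
  C[2][1] = min over k of (A[2][0] + B[0][1] = 8 + 8 = 16, A[2][1] + B[1][1] = 2 + -1 = 1, A[2][2] + B[2][1] = 6 + -2 = 4) = 1 (attained at k = 1)
  C[2][2] = min over k of (A[2][0] + B[0][2] = 8 + 4 = 12, A[2][1] + B[1][2] = 2 + 4 = 6, A[2][2] + B[2][2] = 6 + 1 = 7) = 6 (attained at k = 1)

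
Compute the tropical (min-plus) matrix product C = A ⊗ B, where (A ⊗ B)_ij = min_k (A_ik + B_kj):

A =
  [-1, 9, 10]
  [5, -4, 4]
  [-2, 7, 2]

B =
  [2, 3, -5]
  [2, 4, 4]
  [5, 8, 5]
A ⊗ B =
  [1, 2, -6]
  [-2, 0, 0]
  [0, 1, -7]

Apply the min-plus product entry-by-entry:
  C[0][0] = min over k of (A[0][0] + B[0][0] = -1 + 2 = 1, A[0][1] + B[1][0] = 9 + 2 = 11, A[0][2] + B[2][0] = 10 + 5 = 15) = 1 (attained at k = 0)
  C[0][1] = min over k of (A[0][0] + B[0][1] = -1 + 3 = 2, A[0][1] + B[1][1] = 9 + 4 = 13, A[0][2] + B[2][1] = 10 + 8 = 18) = 2 (attained at k = 0)
  C[0][2] = min over k of (A[0][0] + B[0][2] = -1 + -5 = -6, A[0][1] + B[1][2] = 9 + 4 = 13, A[0][2] + B[2][2] = 10 + 5 = 15) = -6 (attained at k = 0)
  C[1][0] = min over k of (A[1][0] + B[0][0] = 5 + 2 = 7, A[1][1] + B[1][0] = -4 + 2 = -2, A[1][2] + B[2][0] = 4 + 5 = 9) = -2 (attained at k = 1)
  C[1][1] = min over k of (A[1][0] + B[0][1] = 5 + 3 = 8, A[1][1] + B[1][1] = -4 + 4 = 0, A[1][2] + B[2][1] = 4 + 8 = 12) = 0 (attained at k = 1)
  C[1][2] = min over k of (A[1][0] + B[0][2] = 5 + -5 = 0, A[1][1] + B[1][2] = -4 + 4 = 0, A[1][2] + B[2][2] = 4 + 5 = 9) = 0 (attained at k = 0)
  C[2][0] = min over k of (A[2][0] + B[0][0] = -2 + 2 = 0, A[2][1] + B[1][0] = 7 + 2 = 9, A[2][2] + B[2][0] = 2 + 5 = 7) = 0 (attained at k = 0)
  C[2][1] = min over k of (A[2][0] + B[0][1] = -2 + 3 = 1, A[2][1] + B[1][1] = 7 + 4 = 11, A[2][2] + B[2][1] = 2 + 8 = 10) = 1 (attained at k = 0)
  C[2][2] = min over k of (A[2][0] + B[0][2] = -2 + -5 = -7, A[2][1] + B[1][2] = 7 + 4 = 11, A[2][2] + B[2][2] = 2 + 5 = 7) = -7 (attained at k = 0)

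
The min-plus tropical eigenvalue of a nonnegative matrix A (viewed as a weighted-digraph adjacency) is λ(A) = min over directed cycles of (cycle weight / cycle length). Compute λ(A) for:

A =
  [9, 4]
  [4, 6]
λ(A) = 4

Enumerate directed cycles and compute their means (weight / length). Sample:
  cycle 0 → 0: weight = 9, length = 1, mean = 9/1 ≈ 9.000
  cycle 1 → 1: weight = 6, length = 1, mean = 6/1 ≈ 6.000
  cycle 0 → 1 → 0: weight = 8, length = 2, mean = 8/2 ≈ 4.000
  cycle 1 → 0 → 1: weight = 8, length = 2, mean = 8/2 ≈ 4.000
Minimum mean = 4.000, attained e.g. along the cycle 0 → 1 → 0 with weight 8 and length 2. So λ(A) = 8/2 = 4.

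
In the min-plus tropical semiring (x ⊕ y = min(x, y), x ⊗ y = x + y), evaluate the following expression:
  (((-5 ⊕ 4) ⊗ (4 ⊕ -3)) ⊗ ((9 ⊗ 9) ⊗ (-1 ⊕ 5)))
(((-5 ⊕ 4) ⊗ (4 ⊕ -3)) ⊗ ((9 ⊗ 9) ⊗ (-1 ⊕ 5))) = 9

Expand innermost to outermost. Recall ⊕ takes the minimum of its arguments and ⊗ takes their sum. Working out the expression (((-5 ⊕ 4) ⊗ (4 ⊕ -3)) ⊗ ((9 ⊗ 9) ⊗ (-1 ⊕ 5))) gives 9.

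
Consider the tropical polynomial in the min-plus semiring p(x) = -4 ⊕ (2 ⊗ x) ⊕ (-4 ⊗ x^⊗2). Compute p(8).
p(8) = -4

A tropical monomial a ⊗ x^⊗i evaluates to a + i · x. Evaluating each term at x = 8:
  Term 0 contributes -4 + 0 · 8 = -4
  Term 1 contributes 2 + 1 · 8 = 10
  Term 2 contributes -4 + 2 · 8 = 12
p(8) = ⊕ of these = min[-4, 10, 12] = -4.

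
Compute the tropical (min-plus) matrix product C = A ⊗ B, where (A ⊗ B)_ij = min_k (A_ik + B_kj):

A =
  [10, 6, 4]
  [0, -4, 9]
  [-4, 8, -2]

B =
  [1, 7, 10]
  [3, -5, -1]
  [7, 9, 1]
A ⊗ B =
  [9, 1, 5]
  [-1, -9, -5]
  [-3, 3, -1]

Apply the min-plus product entry-by-entry:
  C[0][0] = min over k of (A[0][0] + B[0][0] = 10 + 1 = 11, A[0][1] + B[1][0] = 6 + 3 = 9, A[0][2] + B[2][0] = 4 + 7 = 11) = 9 (attained at k = 1)
  C[0][1] = min over k of (A[0][0] + B[0][1] = 10 + 7 = 17, A[0][1] + B[1][1] = 6 + -5 = 1, A[0][2] + B[2][1] = 4 + 9 = 13) = 1 (attained at k = 1)
  C[0][2] = min over k of (A[0][0] + B[0][2] = 10 + 10 = 20, A[0][1] + B[1][2] = 6 + -1 = 5, A[0][2] + B[2][2] = 4 + 1 = 5) = 5 (attained at k = 1)
  C[1][0] = min over k of (A[1][0] + B[0][0] = 0 + 1 = 1, A[1][1] + B[1][0] = -4 + 3 = -1, A[1][2] + B[2][0] = 9 + 7 = 16) = -1 (attained at k = 1)
  C[1][1] = min over k of (A[1][0] + B[0][1] = 0 + 7 = 7, A[1][1] + B[1][1] = -4 + -5 = -9, A[1][2] + B[2][1] = 9 + 9 = 18) = -9 (attained at k = 1)
  C[1][2] = min over k of (A[1][0] + B[0][2] = 0 + 10 = 10, A[1][1] + B[1][2] = -4 + -1 = -5, A[1][2] + B[2][2] = 9 + 1 = 10) = -5 (attained at k = 1)
  C[2][0] = min over k of (A[2][0] + B[0][0] = -4 + 1 = -3, A[2][1] + B[1][0] = 8 + 3 = 11, A[2][2] + B[2][0] = -2 + 7 = 5) = -3 (attained at k = 0)
  C[2][1] = min over k of (A[2][0] + B[0][1] = -4 + 7 = 3, A[2][1] + B[1][1] = 8 + -5 = 3, A[2][2] + B[2][1] = -2 + 9 = 7) = 3 (attained at k = 0)
  C[2][2] = min over k of (A[2][0] + B[0][2] = -4 + 10 = 6, A[2][1] + B[1][2] = 8 + -1 = 7, A[2][2] + B[2][2] = -2 + 1 = -1) = -1 (attained at k = 2)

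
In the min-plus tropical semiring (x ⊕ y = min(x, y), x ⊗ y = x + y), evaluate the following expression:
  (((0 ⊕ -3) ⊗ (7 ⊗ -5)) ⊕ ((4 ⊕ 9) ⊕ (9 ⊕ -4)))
(((0 ⊕ -3) ⊗ (7 ⊗ -5)) ⊕ ((4 ⊕ 9) ⊕ (9 ⊕ -4))) = -4

Expand innermost to outermost. Recall ⊕ takes the minimum of its arguments and ⊗ takes their sum. Working out the expression (((0 ⊕ -3) ⊗ (7 ⊗ -5)) ⊕ ((4 ⊕ 9) ⊕ (9 ⊕ -4))) gives -4.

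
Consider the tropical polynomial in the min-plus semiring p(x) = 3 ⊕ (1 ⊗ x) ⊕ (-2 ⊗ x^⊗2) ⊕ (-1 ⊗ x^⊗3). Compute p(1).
p(1) = 0

A tropical monomial a ⊗ x^⊗i evaluates to a + i · x. Evaluating each term at x = 1:
  Term 0 contributes 3 + 0 · 1 = 3
  Term 1 contributes 1 + 1 · 1 = 2
  Term 2 contributes -2 + 2 · 1 = 0
  Term 3 contributes -1 + 3 · 1 = 2
p(1) = ⊕ of these = min[3, 2, 0, 2] = 0.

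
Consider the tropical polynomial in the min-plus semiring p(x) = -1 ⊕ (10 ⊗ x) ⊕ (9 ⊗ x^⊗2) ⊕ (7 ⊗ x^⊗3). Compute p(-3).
p(-3) = -2

A tropical monomial a ⊗ x^⊗i evaluates to a + i · x. Evaluating each term at x = -3:
  Term 0 contributes -1 + 0 · -3 = -1
  Term 1 contributes 10 + 1 · -3 = 7
  Term 2 contributes 9 + 2 · -3 = 3
  Term 3 contributes 7 + 3 · -3 = -2
p(-3) = ⊕ of these = min[-1, 7, 3, -2] = -2.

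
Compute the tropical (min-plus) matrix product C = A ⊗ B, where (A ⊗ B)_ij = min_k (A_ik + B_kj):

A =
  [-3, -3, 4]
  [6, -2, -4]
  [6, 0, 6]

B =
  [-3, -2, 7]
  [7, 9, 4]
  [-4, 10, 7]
A ⊗ B =
  [-6, -5, 1]
  [-8, 4, 2]
  [2, 4, 4]

Apply the min-plus product entry-by-entry:
  C[0][0] = min over k of (A[0][0] + B[0][0] = -3 + -3 = -6, A[0][1] + B[1][0] = -3 + 7 = 4, A[0][2] + B[2][0] = 4 + -4 = 0) = -6 (attained at k = 0)
  C[0][1] = min over k of (A[0][0] + B[0][1] = -3 + -2 = -5, A[0][1] + B[1][1] = -3 + 9 = 6, A[0][2] + B[2][1] = 4 + 10 = 14) = -5 (attained at k = 0)
  C[0][2] = min over k of (A[0][0] + B[0][2] = -3 + 7 = 4, A[0][1] + B[1][2] = -3 + 4 = 1, A[0][2] + B[2][2] = 4 + 7 = 11) = 1 (attained at k = 1)
  C[1][0] = min over k of (A[1][0] + B[0][0] = 6 + -3 = 3, A[1][1] + B[1][0] = -2 + 7 = 5, A[1][2] + B[2][0] = -4 + -4 = -8) = -8 (attained at k = 2)
  C[1][1] = min over k of (A[1][0] + B[0][1] = 6 + -2 = 4, A[1][1] + B[1][1] = -2 + 9 = 7, A[1][2] + B[2][1] = -4 + 10 = 6) = 4 (attained at k = 0)
  C[1][2] = min over k of (A[1][0] + B[0][2] = 6 + 7 = 13, A[1][1] + B[1][2] = -2 + 4 = 2, A[1][2] + B[2][2] = -4 + 7 = 3) = 2 (attained at k = 1)
  C[2][0] = min over k of (A[2][0] + B[0][0] = 6 + -3 = 3, A[2][1] + B[1][0] = 0 + 7 = 7, A[2][2] + B[2][0] = 6 + -4 = 2) = 2 (attained at k = 2)
  C[2][1] = min over k of (A[2][0] + B[0][1] = 6 + -2 = 4, A[2][1] + B[1][1] = 0 + 9 = 9, A[2][2] + B[2][1] = 6 + 10 = 16) = 4 (attained at k = 0)
  C[2][2] = min over k of (A[2][0] + B[0][2] = 6 + 7 = 13, A[2][1] + B[1][2] = 0 + 4 = 4, A[2][2] + B[2][2] = 6 + 7 = 13) = 4 (attained at k = 1)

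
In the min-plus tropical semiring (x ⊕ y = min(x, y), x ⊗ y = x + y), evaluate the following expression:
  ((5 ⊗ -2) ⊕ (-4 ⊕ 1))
((5 ⊗ -2) ⊕ (-4 ⊕ 1)) = -4

Expand innermost to outermost. Recall ⊕ takes the minimum of its arguments and ⊗ takes their sum. Working out the expression ((5 ⊗ -2) ⊕ (-4 ⊕ 1)) gives -4.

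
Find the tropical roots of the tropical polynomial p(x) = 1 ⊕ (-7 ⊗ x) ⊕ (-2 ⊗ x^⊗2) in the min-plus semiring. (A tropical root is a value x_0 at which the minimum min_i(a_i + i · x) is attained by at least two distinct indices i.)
Roots: {-5, 8}

Each tropical root is a break point of the lower envelope of the lines y = a_i + i · x (there are 3 lines, with slopes 0, 1, ..., 2). Only the lines that attain the minimum somewhere contribute to roots; other lines are dominated. Here the surviving (envelope) indices are i = 2, i = 1, i = 0.
Intersections between consecutive envelope lines give the roots: for adjacent envelope indices i < j the intersection is x = (a_i − a_j) / (j − i). Reading off the sorted break points: {-5, 8}.
Verification: at each break x_0, at least two indices attain the minimum of min_i(a_i + i · x_0).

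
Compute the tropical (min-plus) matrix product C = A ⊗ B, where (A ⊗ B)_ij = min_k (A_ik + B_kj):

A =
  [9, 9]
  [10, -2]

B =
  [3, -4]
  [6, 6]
A ⊗ B =
  [12, 5]
  [4, 4]

Apply the min-plus product entry-by-entry:
  C[0][0] = min over k of (A[0][0] + B[0][0] = 9 + 3 = 12, A[0][1] + B[1][0] = 9 + 6 = 15) = 12 (attained at k = 0)
  C[0][1] = min over k of (A[0][0] + B[0][1] = 9 + -4 = 5, A[0][1] + B[1][1] = 9 + 6 = 15) = 5 (attained at k = 0)
  C[1][0] = min over k of (A[1][0] + B[0][0] = 10 + 3 = 13, A[1][1] + B[1][0] = -2 + 6 = 4) = 4 (attained at k = 1)
  C[1][1] = min over k of (A[1][0] + B[0][1] = 10 + -4 = 6, A[1][1] + B[1][1] = -2 + 6 = 4) = 4 (attained at k = 1)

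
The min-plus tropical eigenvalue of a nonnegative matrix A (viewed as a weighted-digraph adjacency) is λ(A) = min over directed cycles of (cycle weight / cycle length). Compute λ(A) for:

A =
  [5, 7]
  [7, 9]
λ(A) = 5

Enumerate directed cycles and compute their means (weight / length). Sample:
  cycle 0 → 0: weight = 5, length = 1, mean = 5/1 ≈ 5.000
  cycle 1 → 1: weight = 9, length = 1, mean = 9/1 ≈ 9.000
  cycle 0 → 1 → 0: weight = 14, length = 2, mean = 14/2 ≈ 7.000
  cycle 1 → 0 → 1: weight = 14, length = 2, mean = 14/2 ≈ 7.000
Minimum mean = 5.000, attained e.g. along the cycle 0 → 0 with weight 5 and length 1. So λ(A) = 5/1 = 5.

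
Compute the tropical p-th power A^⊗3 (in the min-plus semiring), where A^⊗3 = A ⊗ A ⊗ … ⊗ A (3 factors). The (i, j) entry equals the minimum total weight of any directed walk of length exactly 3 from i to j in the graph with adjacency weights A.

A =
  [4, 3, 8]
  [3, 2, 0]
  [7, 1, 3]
A^⊗3 =
  [8, 4, 5]
  [4, 3, 1]
  [6, 2, 3]

Each entry (A^⊗3)_ij equals the minimum over all length-3 walks i = v_0 → v_1 → … → v_3 = j of Σ_t A[v_t][v_{t+1}]. For example, for (i, j) = (0, 2) we minimise over 9 possible intermediate vertex sequences; the minimum is 5, attained along the walk 0 → 1 → 1 → 2.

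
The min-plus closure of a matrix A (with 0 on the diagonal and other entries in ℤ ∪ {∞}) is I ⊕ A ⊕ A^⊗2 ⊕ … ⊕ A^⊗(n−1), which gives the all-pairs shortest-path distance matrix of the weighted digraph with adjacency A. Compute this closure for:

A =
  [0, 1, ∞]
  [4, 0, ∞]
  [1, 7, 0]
Closure =
  [0, 1, ∞]
  [4, 0, ∞]
  [1, 2, 0]

This is the Floyd-Warshall all-pairs shortest-path computation. For each intermediate vertex k = 0, 1, …, 2, update dist[i][j] ← min(dist[i][j], dist[i][k] + dist[k][j]). The final matrix gives, for each (i, j), the minimum total weight of any directed path from i to j (possibly empty when i = j).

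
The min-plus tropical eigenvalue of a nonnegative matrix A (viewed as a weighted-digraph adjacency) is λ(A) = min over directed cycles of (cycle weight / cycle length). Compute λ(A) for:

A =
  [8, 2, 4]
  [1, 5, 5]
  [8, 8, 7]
λ(A) = 3/2

Enumerate directed cycles and compute their means (weight / length). Sample:
  cycle 0 → 0: weight = 8, length = 1, mean = 8/1 ≈ 8.000
  cycle 1 → 1: weight = 5, length = 1, mean = 5/1 ≈ 5.000
  cycle 2 → 2: weight = 7, length = 1, mean = 7/1 ≈ 7.000
  cycle 0 → 1 → 0: weight = 3, length = 2, mean = 3/2 ≈ 1.500
  cycle 0 → 2 → 0: weight = 12, length = 2, mean = 12/2 ≈ 6.000
  cycle 1 → 0 → 1: weight = 3, length = 2, mean = 3/2 ≈ 1.500
Minimum mean = 1.500, attained e.g. along the cycle 0 → 1 → 0 with weight 3 and length 2. So λ(A) = 3/2 = 3/2.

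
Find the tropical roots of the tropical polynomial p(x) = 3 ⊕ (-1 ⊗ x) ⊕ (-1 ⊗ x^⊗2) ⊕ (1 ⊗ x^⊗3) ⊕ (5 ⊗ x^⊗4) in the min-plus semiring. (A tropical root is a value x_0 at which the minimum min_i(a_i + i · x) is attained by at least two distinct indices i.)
Roots: {-4, -2, 0, 4}

Each tropical root is a break point of the lower envelope of the lines y = a_i + i · x (there are 5 lines, with slopes 0, 1, ..., 4). Only the lines that attain the minimum somewhere contribute to roots; other lines are dominated. Here the surviving (envelope) indices are i = 4, i = 3, i = 2, i = 1, i = 0.
Intersections between consecutive envelope lines give the roots: for adjacent envelope indices i < j the intersection is x = (a_i − a_j) / (j − i). Reading off the sorted break points: {-4, -2, 0, 4}.
Verification: at each break x_0, at least two indices attain the minimum of min_i(a_i + i · x_0).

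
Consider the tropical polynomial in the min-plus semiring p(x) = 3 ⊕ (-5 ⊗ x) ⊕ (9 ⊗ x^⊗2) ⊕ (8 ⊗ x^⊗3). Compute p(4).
p(4) = -1

A tropical monomial a ⊗ x^⊗i evaluates to a + i · x. Evaluating each term at x = 4:
  Term 0 contributes 3 + 0 · 4 = 3
  Term 1 contributes -5 + 1 · 4 = -1
  Term 2 contributes 9 + 2 · 4 = 17
  Term 3 contributes 8 + 3 · 4 = 20
p(4) = ⊕ of these = min[3, -1, 17, 20] = -1.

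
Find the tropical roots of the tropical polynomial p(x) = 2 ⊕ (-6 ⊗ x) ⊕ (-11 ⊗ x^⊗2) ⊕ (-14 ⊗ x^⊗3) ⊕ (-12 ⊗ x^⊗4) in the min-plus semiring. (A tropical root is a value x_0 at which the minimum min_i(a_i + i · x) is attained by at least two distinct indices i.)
Roots: {-2, 3, 5, 8}

Each tropical root is a break point of the lower envelope of the lines y = a_i + i · x (there are 5 lines, with slopes 0, 1, ..., 4). Only the lines that attain the minimum somewhere contribute to roots; other lines are dominated. Here the surviving (envelope) indices are i = 4, i = 3, i = 2, i = 1, i = 0.
Intersections between consecutive envelope lines give the roots: for adjacent envelope indices i < j the intersection is x = (a_i − a_j) / (j − i). Reading off the sorted break points: {-2, 3, 5, 8}.
Verification: at each break x_0, at least two indices attain the minimum of min_i(a_i + i · x_0).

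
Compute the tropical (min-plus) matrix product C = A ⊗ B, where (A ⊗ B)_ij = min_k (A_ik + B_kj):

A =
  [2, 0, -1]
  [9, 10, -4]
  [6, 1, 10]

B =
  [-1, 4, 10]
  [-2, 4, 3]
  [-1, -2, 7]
A ⊗ B =
  [-2, -3, 3]
  [-5, -6, 3]
  [-1, 5, 4]

Apply the min-plus product entry-by-entry:
  C[0][0] = min over k of (A[0][0] + B[0][0] = 2 + -1 = 1, A[0][1] + B[1][0] = 0 + -2 = -2, A[0][2] + B[2][0] = -1 + -1 = -2) = -2 (attained at k = 1)
  C[0][1] = min over k of (A[0][0] + B[0][1] = 2 + 4 = 6, A[0][1] + B[1][1] = 0 + 4 = 4, A[0][2] + B[2][1] = -1 + -2 = -3) = -3 (attained at k = 2)
  C[0][2] = min over k of (A[0][0] + B[0][2] = 2 + 10 = 12, A[0][1] + B[1][2] = 0 + 3 = 3, A[0][2] + B[2][2] = -1 + 7 = 6) = 3 (attained at k = 1)
  C[1][0] = min over k of (A[1][0] + B[0][0] = 9 + -1 = 8, A[1][1] + B[1][0] = 10 + -2 = 8, A[1][2] + B[2][0] = -4 + -1 = -5) = -5 (attained at k = 2)
  C[1][1] = min over k of (A[1][0] + B[0][1] = 9 + 4 = 13, A[1][1] + B[1][1] = 10 + 4 = 14, A[1][2] + B[2][1] = -4 + -2 = -6) = -6 (attained at k = 2)
  C[1][2] = min over k of (A[1][0] + B[0][2] = 9 + 10 = 19, A[1][1] + B[1][2] = 10 + 3 = 13, A[1][2] + B[2][2] = -4 + 7 = 3) = 3 (attained at k = 2)
  C[2][0] = min over k of (A[2][0] + B[0][0] = 6 + -1 = 5, A[2][1] + B[1][0] = 1 + -2 = -1, A[2][2] + B[2][0] = 10 + -1 = 9) = -1 (attained at k = 1)
  C[2][1] = min over k of (A[2][0] + B[0][1] = 6 + 4 = 10, A[2][1] + B[1][1] = 1 + 4 = 5, A[2][2] + B[2][1] = 10 + -2 = 8) = 5 (attained at k = 1)
  C[2][2] = min over k of (A[2][0] + B[0][2] = 6 + 10 = 16, A[2][1] + B[1][2] = 1 + 3 = 4, A[2][2] + B[2][2] = 10 + 7 = 17) = 4 (attained at k = 1)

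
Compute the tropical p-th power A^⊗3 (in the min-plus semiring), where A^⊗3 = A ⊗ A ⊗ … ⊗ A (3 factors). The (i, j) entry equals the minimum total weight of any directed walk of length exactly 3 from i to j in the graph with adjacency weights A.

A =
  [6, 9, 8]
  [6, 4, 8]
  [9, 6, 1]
A^⊗3 =
  [18, 15, 10]
  [14, 12, 10]
  [11, 8, 3]

Each entry (A^⊗3)_ij equals the minimum over all length-3 walks i = v_0 → v_1 → … → v_3 = j of Σ_t A[v_t][v_{t+1}]. For example, for (i, j) = (0, 2) we minimise over 9 possible intermediate vertex sequences; the minimum is 10, attained along the walk 0 → 2 → 2 → 2.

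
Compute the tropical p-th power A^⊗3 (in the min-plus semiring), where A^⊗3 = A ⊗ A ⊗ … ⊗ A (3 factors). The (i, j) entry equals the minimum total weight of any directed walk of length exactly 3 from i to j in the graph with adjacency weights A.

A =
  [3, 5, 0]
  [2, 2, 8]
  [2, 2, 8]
A^⊗3 =
  [4, 4, 2]
  [4, 4, 4]
  [4, 4, 4]

Each entry (A^⊗3)_ij equals the minimum over all length-3 walks i = v_0 → v_1 → … → v_3 = j of Σ_t A[v_t][v_{t+1}]. For example, for (i, j) = (0, 2) we minimise over 9 possible intermediate vertex sequences; the minimum is 2, attained along the walk 0 → 2 → 0 → 2.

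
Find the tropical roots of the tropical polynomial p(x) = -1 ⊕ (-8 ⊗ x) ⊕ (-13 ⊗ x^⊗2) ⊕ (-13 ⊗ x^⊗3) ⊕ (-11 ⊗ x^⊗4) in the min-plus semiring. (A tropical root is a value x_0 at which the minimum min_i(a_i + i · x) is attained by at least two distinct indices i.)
Roots: {-2, 0, 5, 7}

Each tropical root is a break point of the lower envelope of the lines y = a_i + i · x (there are 5 lines, with slopes 0, 1, ..., 4). Only the lines that attain the minimum somewhere contribute to roots; other lines are dominated. Here the surviving (envelope) indices are i = 4, i = 3, i = 2, i = 1, i = 0.
Intersections between consecutive envelope lines give the roots: for adjacent envelope indices i < j the intersection is x = (a_i − a_j) / (j − i). Reading off the sorted break points: {-2, 0, 5, 7}.
Verification: at each break x_0, at least two indices attain the minimum of min_i(a_i + i · x_0).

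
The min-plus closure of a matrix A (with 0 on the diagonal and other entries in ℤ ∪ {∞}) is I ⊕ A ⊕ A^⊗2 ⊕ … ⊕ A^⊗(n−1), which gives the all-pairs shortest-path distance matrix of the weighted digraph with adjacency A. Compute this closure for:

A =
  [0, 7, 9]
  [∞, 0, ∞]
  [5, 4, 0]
Closure =
  [0, 7, 9]
  [∞, 0, ∞]
  [5, 4, 0]

This is the Floyd-Warshall all-pairs shortest-path computation. For each intermediate vertex k = 0, 1, …, 2, update dist[i][j] ← min(dist[i][j], dist[i][k] + dist[k][j]). The final matrix gives, for each (i, j), the minimum total weight of any directed path from i to j (possibly empty when i = j).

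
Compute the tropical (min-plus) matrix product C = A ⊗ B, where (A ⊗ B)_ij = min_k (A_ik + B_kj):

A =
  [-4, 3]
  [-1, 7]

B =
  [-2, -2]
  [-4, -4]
A ⊗ B =
  [-6, -6]
  [-3, -3]

Apply the min-plus product entry-by-entry:
  C[0][0] = min over k of (A[0][0] + B[0][0] = -4 + -2 = -6, A[0][1] + B[1][0] = 3 + -4 = -1) = -6 (attained at k = 0)
  C[0][1] = min over k of (A[0][0] + B[0][1] = -4 + -2 = -6, A[0][1] + B[1][1] = 3 + -4 = -1) = -6 (attained at k = 0)
  C[1][0] = min over k of (A[1][0] + B[0][0] = -1 + -2 = -3, A[1][1] + B[1][0] = 7 + -4 = 3) = -3 (attained at k = 0)
  C[1][1] = min over k of (A[1][0] + B[0][1] = -1 + -2 = -3, A[1][1] + B[1][1] = 7 + -4 = 3) = -3 (attained at k = 0)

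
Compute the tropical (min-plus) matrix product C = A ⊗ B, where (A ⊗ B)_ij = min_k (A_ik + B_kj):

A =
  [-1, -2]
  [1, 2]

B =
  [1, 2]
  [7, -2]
A ⊗ B =
  [0, -4]
  [2, 0]

Apply the min-plus product entry-by-entry:
  C[0][0] = min over k of (A[0][0] + B[0][0] = -1 + 1 = 0, A[0][1] + B[1][0] = -2 + 7 = 5) = 0 (attained at k = 0)
  C[0][1] = min over k of (A[0][0] + B[0][1] = -1 + 2 = 1, A[0][1] + B[1][1] = -2 + -2 = -4) = -4 (attained at k = 1)
  C[1][0] = min over k of (A[1][0] + B[0][0] = 1 + 1 = 2, A[1][1] + B[1][0] = 2 + 7 = 9) = 2 (attained at k = 0)
  C[1][1] = min over k of (A[1][0] + B[0][1] = 1 + 2 = 3, A[1][1] + B[1][1] = 2 + -2 = 0) = 0 (attained at k = 1)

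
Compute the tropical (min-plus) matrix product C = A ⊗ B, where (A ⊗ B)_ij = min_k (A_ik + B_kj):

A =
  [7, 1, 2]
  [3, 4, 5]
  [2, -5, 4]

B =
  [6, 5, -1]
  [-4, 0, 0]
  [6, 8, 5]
A ⊗ B =
  [-3, 1, 1]
  [0, 4, 2]
  [-9, -5, -5]

Apply the min-plus product entry-by-entry:
  C[0][0] = min over k of (A[0][0] + B[0][0] = 7 + 6 = 13, A[0][1] + B[1][0] = 1 + -4 = -3, A[0][2] + B[2][0] = 2 + 6 = 8) = -3 (attained at k = 1)
  C[0][1] = min over k of (A[0][0] + B[0][1] = 7 + 5 = 12, A[0][1] + B[1][1] = 1 + 0 = 1, A[0][2] + B[2][1] = 2 + 8 = 10) = 1 (attained at k = 1)
  C[0][2] = min over k of (A[0][0] + B[0][2] = 7 + -1 = 6, A[0][1] + B[1][2] = 1 + 0 = 1, A[0][2] + B[2][2] = 2 + 5 = 7) = 1 (attained at k = 1)
  C[1][0] = min over k of (A[1][0] + B[0][0] = 3 + 6 = 9, A[1][1] + B[1][0] = 4 + -4 = 0, A[1][2] + B[2][0] = 5 + 6 = 11) = 0 (attained at k = 1)
  C[1][1] = min over k of (A[1][0] + B[0][1] = 3 + 5 = 8, A[1][1] + B[1][1] = 4 + 0 = 4, A[1][2] + B[2][1] = 5 + 8 = 13) = 4 (attained at k = 1)
  C[1][2] = min over k of (A[1][0] + B[0][2] = 3 + -1 = 2, A[1][1] + B[1][2] = 4 + 0 = 4, A[1][2] + B[2][2] = 5 + 5 = 10) = 2 (attained at k = 0)
  C[2][0] = min over k of (A[2][0] + B[0][0] = 2 + 6 = 8, A[2][1] + B[1][0] = -5 + -4 = -9, A[2][2] + B[2][0] = 4 + 6 = 10) = -9 (attained at k = 1)
  C[2][1] = min over k of (A[2][0] + B[0][1] = 2 + 5 = 7, A[2][1] + B[1][1] = -5 + 0 = -5, A[2][2] + B[2][1] = 4 + 8 = 12) = -5 (attained at k = 1)
  C[2][2] = min over k of (A[2][0] + B[0][2] = 2 + -1 = 1, A[2][1] + B[1][2] = -5 + 0 = -5, A[2][2] + B[2][2] = 4 + 5 = 9) = -5 (attained at k = 1)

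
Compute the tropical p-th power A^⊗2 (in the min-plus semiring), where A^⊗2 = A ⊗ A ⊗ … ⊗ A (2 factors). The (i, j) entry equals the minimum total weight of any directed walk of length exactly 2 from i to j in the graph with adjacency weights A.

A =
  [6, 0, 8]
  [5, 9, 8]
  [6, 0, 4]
A^⊗2 =
  [5, 6, 8]
  [11, 5, 12]
  [5, 4, 8]

Each entry (A^⊗2)_ij equals the minimum over all length-2 walks i = v_0 → v_1 → … → v_2 = j of Σ_t A[v_t][v_{t+1}]. For example, for (i, j) = (0, 2) we minimise over 3 possible intermediate vertex sequences; the minimum is 8, attained along the walk 0 → 1 → 2.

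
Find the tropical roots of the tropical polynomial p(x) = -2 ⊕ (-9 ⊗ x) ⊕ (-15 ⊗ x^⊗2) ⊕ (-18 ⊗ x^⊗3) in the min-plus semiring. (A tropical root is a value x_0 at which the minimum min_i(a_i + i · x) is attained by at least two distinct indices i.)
Roots: {3, 6, 7}

Each tropical root is a break point of the lower envelope of the lines y = a_i + i · x (there are 4 lines, with slopes 0, 1, ..., 3). Only the lines that attain the minimum somewhere contribute to roots; other lines are dominated. Here the surviving (envelope) indices are i = 3, i = 2, i = 1, i = 0.
Intersections between consecutive envelope lines give the roots: for adjacent envelope indices i < j the intersection is x = (a_i − a_j) / (j − i). Reading off the sorted break points: {3, 6, 7}.
Verification: at each break x_0, at least two indices attain the minimum of min_i(a_i + i · x_0).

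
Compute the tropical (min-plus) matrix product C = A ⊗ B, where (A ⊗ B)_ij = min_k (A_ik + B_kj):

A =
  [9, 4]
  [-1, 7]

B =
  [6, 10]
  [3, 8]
A ⊗ B =
  [7, 12]
  [5, 9]

Apply the min-plus product entry-by-entry:
  C[0][0] = min over k of (A[0][0] + B[0][0] = 9 + 6 = 15, A[0][1] + B[1][0] = 4 + 3 = 7) = 7 (attained at k = 1)
  C[0][1] = min over k of (A[0][0] + B[0][1] = 9 + 10 = 19, A[0][1] + B[1][1] = 4 + 8 = 12) = 12 (attained at k = 1)
  C[1][0] = min over k of (A[1][0] + B[0][0] = -1 + 6 = 5, A[1][1] + B[1][0] = 7 + 3 = 10) = 5 (attained at k = 0)
  C[1][1] = min over k of (A[1][0] + B[0][1] = -1 + 10 = 9, A[1][1] + B[1][1] = 7 + 8 = 15) = 9 (attained at k = 0)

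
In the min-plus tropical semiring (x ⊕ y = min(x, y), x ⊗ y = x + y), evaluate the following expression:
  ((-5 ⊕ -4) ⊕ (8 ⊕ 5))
((-5 ⊕ -4) ⊕ (8 ⊕ 5)) = -5

Expand innermost to outermost. Recall ⊕ takes the minimum of its arguments and ⊗ takes their sum. Working out the expression ((-5 ⊕ -4) ⊕ (8 ⊕ 5)) gives -5.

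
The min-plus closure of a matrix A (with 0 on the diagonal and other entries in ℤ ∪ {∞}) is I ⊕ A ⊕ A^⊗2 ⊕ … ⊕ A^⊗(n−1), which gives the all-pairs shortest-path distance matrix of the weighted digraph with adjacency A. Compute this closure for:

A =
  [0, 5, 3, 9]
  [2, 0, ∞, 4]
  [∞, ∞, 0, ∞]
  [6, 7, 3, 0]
Closure =
  [0, 5, 3, 9]
  [2, 0, 5, 4]
  [∞, ∞, 0, ∞]
  [6, 7, 3, 0]

This is the Floyd-Warshall all-pairs shortest-path computation. For each intermediate vertex k = 0, 1, …, 3, update dist[i][j] ← min(dist[i][j], dist[i][k] + dist[k][j]). The final matrix gives, for each (i, j), the minimum total weight of any directed path from i to j (possibly empty when i = j).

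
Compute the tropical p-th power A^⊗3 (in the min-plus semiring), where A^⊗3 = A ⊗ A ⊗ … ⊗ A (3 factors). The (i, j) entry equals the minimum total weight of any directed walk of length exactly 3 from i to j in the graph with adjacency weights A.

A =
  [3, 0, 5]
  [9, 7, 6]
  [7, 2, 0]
A^⊗3 =
  [9, 6, 5]
  [13, 8, 6]
  [7, 2, 0]

Each entry (A^⊗3)_ij equals the minimum over all length-3 walks i = v_0 → v_1 → … → v_3 = j of Σ_t A[v_t][v_{t+1}]. For example, for (i, j) = (0, 2) we minimise over 9 possible intermediate vertex sequences; the minimum is 5, attained along the walk 0 → 2 → 2 → 2.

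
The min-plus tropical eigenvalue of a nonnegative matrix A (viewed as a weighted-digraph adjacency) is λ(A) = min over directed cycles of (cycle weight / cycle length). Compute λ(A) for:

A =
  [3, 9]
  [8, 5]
λ(A) = 3

Enumerate directed cycles and compute their means (weight / length). Sample:
  cycle 0 → 0: weight = 3, length = 1, mean = 3/1 ≈ 3.000
  cycle 1 → 1: weight = 5, length = 1, mean = 5/1 ≈ 5.000
  cycle 0 → 1 → 0: weight = 17, length = 2, mean = 17/2 ≈ 8.500
  cycle 1 → 0 → 1: weight = 17, length = 2, mean = 17/2 ≈ 8.500
Minimum mean = 3.000, attained e.g. along the cycle 0 → 0 with weight 3 and length 1. So λ(A) = 3/1 = 3.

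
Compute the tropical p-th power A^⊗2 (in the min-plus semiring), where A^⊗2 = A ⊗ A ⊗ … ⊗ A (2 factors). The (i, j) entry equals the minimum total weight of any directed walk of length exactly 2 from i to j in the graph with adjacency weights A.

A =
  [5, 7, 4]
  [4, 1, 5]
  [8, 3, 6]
A^⊗2 =
  [10, 7, 9]
  [5, 2, 6]
  [7, 4, 8]

Each entry (A^⊗2)_ij equals the minimum over all length-2 walks i = v_0 → v_1 → … → v_2 = j of Σ_t A[v_t][v_{t+1}]. For example, for (i, j) = (0, 2) we minimise over 3 possible intermediate vertex sequences; the minimum is 9, attained along the walk 0 → 0 → 2.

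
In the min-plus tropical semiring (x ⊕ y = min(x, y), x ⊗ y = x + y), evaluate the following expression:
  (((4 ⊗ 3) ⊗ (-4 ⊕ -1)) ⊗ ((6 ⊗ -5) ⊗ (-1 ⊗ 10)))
(((4 ⊗ 3) ⊗ (-4 ⊕ -1)) ⊗ ((6 ⊗ -5) ⊗ (-1 ⊗ 10))) = 13

Expand innermost to outermost. Recall ⊕ takes the minimum of its arguments and ⊗ takes their sum. Working out the expression (((4 ⊗ 3) ⊗ (-4 ⊕ -1)) ⊗ ((6 ⊗ -5) ⊗ (-1 ⊗ 10))) gives 13.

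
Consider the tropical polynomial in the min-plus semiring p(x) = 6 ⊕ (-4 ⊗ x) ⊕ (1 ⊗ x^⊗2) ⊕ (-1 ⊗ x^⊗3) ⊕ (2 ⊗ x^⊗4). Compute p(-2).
p(-2) = -7

A tropical monomial a ⊗ x^⊗i evaluates to a + i · x. Evaluating each term at x = -2:
  Term 0 contributes 6 + 0 · -2 = 6
  Term 1 contributes -4 + 1 · -2 = -6
  Term 2 contributes 1 + 2 · -2 = -3
  Term 3 contributes -1 + 3 · -2 = -7
  Term 4 contributes 2 + 4 · -2 = -6
p(-2) = ⊕ of these = min[6, -6, -3, -7, -6] = -7.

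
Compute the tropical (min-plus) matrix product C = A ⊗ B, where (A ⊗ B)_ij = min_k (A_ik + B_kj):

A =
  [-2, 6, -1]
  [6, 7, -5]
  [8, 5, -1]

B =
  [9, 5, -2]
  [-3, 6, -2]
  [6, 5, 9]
A ⊗ B =
  [3, 3, -4]
  [1, 0, 4]
  [2, 4, 3]

Apply the min-plus product entry-by-entry:
  C[0][0] = min over k of (A[0][0] + B[0][0] = -2 + 9 = 7, A[0][1] + B[1][0] = 6 + -3 = 3, A[0][2] + B[2][0] = -1 + 6 = 5) = 3 (attained at k = 1)
  C[0][1] = min over k of (A[0][0] + B[0][1] = -2 + 5 = 3, A[0][1] + B[1][1] = 6 + 6 = 12, A[0][2] + B[2][1] = -1 + 5 = 4) = 3 (attained at k = 0)
  C[0][2] = min over k of (A[0][0] + B[0][2] = -2 + -2 = -4, A[0][1] + B[1][2] = 6 + -2 = 4, A[0][2] + B[2][2] = -1 + 9 = 8) = -4 (attained at k = 0)
  C[1][0] = min over k of (A[1][0] + B[0][0] = 6 + 9 = 15, A[1][1] + B[1][0] = 7 + -3 = 4, A[1][2] + B[2][0] = -5 + 6 = 1) = 1 (attained at k = 2)
  C[1][1] = min over k of (A[1][0] + B[0][1] = 6 + 5 = 11, A[1][1] + B[1][1] = 7 + 6 = 13, A[1][2] + B[2][1] = -5 + 5 = 0) = 0 (attained at k = 2)
  C[1][2] = min over k of (A[1][0] + B[0][2] = 6 + -2 = 4, A[1][1] + B[1][2] = 7 + -2 = 5, A[1][2] + B[2][2] = -5 + 9 = 4) = 4 (attained at k = 0)
  C[2][0] = min over k of (A[2][0] + B[0][0] = 8 + 9 = 17, A[2][1] + B[1][0] = 5 + -3 = 2, A[2][2] + B[2][0] = -1 + 6 = 5) = 2 (attained at k = 1)
  C[2][1] = min over k of (A[2][0] + B[0][1] = 8 + 5 = 13, A[2][1] + B[1][1] = 5 + 6 = 11, A[2][2] + B[2][1] = -1 + 5 = 4) = 4 (attained at k = 2)
  C[2][2] = min over k of (A[2][0] + B[0][2] = 8 + -2 = 6, A[2][1] + B[1][2] = 5 + -2 = 3, A[2][2] + B[2][2] = -1 + 9 = 8) = 3 (attained at k = 1)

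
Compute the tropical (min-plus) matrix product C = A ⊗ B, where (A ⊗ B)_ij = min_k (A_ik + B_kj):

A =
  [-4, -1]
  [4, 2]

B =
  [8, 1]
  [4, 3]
A ⊗ B =
  [3, -3]
  [6, 5]

Apply the min-plus product entry-by-entry:
  C[0][0] = min over k of (A[0][0] + B[0][0] = -4 + 8 = 4, A[0][1] + B[1][0] = -1 + 4 = 3) = 3 (attained at k = 1)
  C[0][1] = min over k of (A[0][0] + B[0][1] = -4 + 1 = -3, A[0][1] + B[1][1] = -1 + 3 = 2) = -3 (attained at k = 0)
  C[1][0] = min over k of (A[1][0] + B[0][0] = 4 + 8 = 12, A[1][1] + B[1][0] = 2 + 4 = 6) = 6 (attained at k = 1)
  C[1][1] = min over k of (A[1][0] + B[0][1] = 4 + 1 = 5, A[1][1] + B[1][1] = 2 + 3 = 5) = 5 (attained at k = 0)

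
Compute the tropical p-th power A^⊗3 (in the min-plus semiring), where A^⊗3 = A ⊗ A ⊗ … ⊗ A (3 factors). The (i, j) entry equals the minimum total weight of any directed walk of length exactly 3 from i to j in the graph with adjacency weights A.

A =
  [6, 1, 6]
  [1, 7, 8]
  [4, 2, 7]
A^⊗3 =
  [8, 3, 8]
  [3, 8, 10]
  [6, 4, 9]

Each entry (A^⊗3)_ij equals the minimum over all length-3 walks i = v_0 → v_1 → … → v_3 = j of Σ_t A[v_t][v_{t+1}]. For example, for (i, j) = (0, 2) we minimise over 9 possible intermediate vertex sequences; the minimum is 8, attained along the walk 0 → 1 → 0 → 2.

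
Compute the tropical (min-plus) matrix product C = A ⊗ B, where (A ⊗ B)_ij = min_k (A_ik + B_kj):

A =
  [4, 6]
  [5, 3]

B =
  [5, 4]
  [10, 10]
A ⊗ B =
  [9, 8]
  [10, 9]

Apply the min-plus product entry-by-entry:
  C[0][0] = min over k of (A[0][0] + B[0][0] = 4 + 5 = 9, A[0][1] + B[1][0] = 6 + 10 = 16) = 9 (attained at k = 0)
  C[0][1] = min over k of (A[0][0] + B[0][1] = 4 + 4 = 8, A[0][1] + B[1][1] = 6 + 10 = 16) = 8 (attained at k = 0)
  C[1][0] = min over k of (A[1][0] + B[0][0] = 5 + 5 = 10, A[1][1] + B[1][0] = 3 + 10 = 13) = 10 (attained at k = 0)
  C[1][1] = min over k of (A[1][0] + B[0][1] = 5 + 4 = 9, A[1][1] + B[1][1] = 3 + 10 = 13) = 9 (attained at k = 0)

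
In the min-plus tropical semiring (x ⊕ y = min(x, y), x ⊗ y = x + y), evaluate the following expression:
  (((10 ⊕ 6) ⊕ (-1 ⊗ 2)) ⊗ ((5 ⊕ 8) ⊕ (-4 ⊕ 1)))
(((10 ⊕ 6) ⊕ (-1 ⊗ 2)) ⊗ ((5 ⊕ 8) ⊕ (-4 ⊕ 1))) = -3

Expand innermost to outermost. Recall ⊕ takes the minimum of its arguments and ⊗ takes their sum. Working out the expression (((10 ⊕ 6) ⊕ (-1 ⊗ 2)) ⊗ ((5 ⊕ 8) ⊕ (-4 ⊕ 1))) gives -3.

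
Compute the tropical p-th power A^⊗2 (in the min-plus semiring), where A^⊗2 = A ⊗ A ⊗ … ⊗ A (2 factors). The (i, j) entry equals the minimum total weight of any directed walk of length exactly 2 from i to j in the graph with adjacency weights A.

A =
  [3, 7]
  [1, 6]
A^⊗2 =
  [6, 10]
  [4, 8]

Each entry (A^⊗2)_ij equals the minimum over all length-2 walks i = v_0 → v_1 → … → v_2 = j of Σ_t A[v_t][v_{t+1}]. For example, for (i, j) = (0, 1) we minimise over 2 possible intermediate vertex sequences; the minimum is 10, attained along the walk 0 → 0 → 1.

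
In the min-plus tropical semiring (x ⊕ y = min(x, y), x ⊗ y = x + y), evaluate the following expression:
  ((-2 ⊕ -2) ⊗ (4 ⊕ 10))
((-2 ⊕ -2) ⊗ (4 ⊕ 10)) = 2

Expand innermost to outermost. Recall ⊕ takes the minimum of its arguments and ⊗ takes their sum. Working out the expression ((-2 ⊕ -2) ⊗ (4 ⊕ 10)) gives 2.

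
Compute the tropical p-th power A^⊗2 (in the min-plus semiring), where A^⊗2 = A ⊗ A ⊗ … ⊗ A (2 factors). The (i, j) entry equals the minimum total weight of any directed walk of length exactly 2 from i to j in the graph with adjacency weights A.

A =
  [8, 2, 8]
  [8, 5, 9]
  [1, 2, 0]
A^⊗2 =
  [9, 7, 8]
  [10, 10, 9]
  [1, 2, 0]

Each entry (A^⊗2)_ij equals the minimum over all length-2 walks i = v_0 → v_1 → … → v_2 = j of Σ_t A[v_t][v_{t+1}]. For example, for (i, j) = (0, 2) we minimise over 3 possible intermediate vertex sequences; the minimum is 8, attained along the walk 0 → 2 → 2.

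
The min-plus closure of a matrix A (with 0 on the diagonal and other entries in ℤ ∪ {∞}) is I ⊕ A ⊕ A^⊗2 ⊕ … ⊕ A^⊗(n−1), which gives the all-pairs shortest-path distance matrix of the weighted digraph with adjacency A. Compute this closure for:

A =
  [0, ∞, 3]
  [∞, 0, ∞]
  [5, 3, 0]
Closure =
  [0, 6, 3]
  [∞, 0, ∞]
  [5, 3, 0]

This is the Floyd-Warshall all-pairs shortest-path computation. For each intermediate vertex k = 0, 1, …, 2, update dist[i][j] ← min(dist[i][j], dist[i][k] + dist[k][j]). The final matrix gives, for each (i, j), the minimum total weight of any directed path from i to j (possibly empty when i = j).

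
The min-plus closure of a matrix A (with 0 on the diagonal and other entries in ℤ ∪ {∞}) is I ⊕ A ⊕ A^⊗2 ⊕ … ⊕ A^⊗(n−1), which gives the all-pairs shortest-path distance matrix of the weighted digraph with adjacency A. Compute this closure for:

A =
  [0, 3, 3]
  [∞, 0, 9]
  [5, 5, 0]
Closure =
  [0, 3, 3]
  [14, 0, 9]
  [5, 5, 0]

This is the Floyd-Warshall all-pairs shortest-path computation. For each intermediate vertex k = 0, 1, …, 2, update dist[i][j] ← min(dist[i][j], dist[i][k] + dist[k][j]). The final matrix gives, for each (i, j), the minimum total weight of any directed path from i to j (possibly empty when i = j).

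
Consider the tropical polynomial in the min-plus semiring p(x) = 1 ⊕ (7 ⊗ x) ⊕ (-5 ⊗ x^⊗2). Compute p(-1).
p(-1) = -7

A tropical monomial a ⊗ x^⊗i evaluates to a + i · x. Evaluating each term at x = -1:
  Term 0 contributes 1 + 0 · -1 = 1
  Term 1 contributes 7 + 1 · -1 = 6
  Term 2 contributes -5 + 2 · -1 = -7
p(-1) = ⊕ of these = min[1, 6, -7] = -7.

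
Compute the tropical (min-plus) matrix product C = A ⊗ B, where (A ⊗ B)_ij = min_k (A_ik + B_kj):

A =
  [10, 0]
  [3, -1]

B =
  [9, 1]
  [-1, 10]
A ⊗ B =
  [-1, 10]
  [-2, 4]

Apply the min-plus product entry-by-entry:
  C[0][0] = min over k of (A[0][0] + B[0][0] = 10 + 9 = 19, A[0][1] + B[1][0] = 0 + -1 = -1) = -1 (attained at k = 1)
  C[0][1] = min over k of (A[0][0] + B[0][1] = 10 + 1 = 11, A[0][1] + B[1][1] = 0 + 10 = 10) = 10 (attained at k = 1)
  C[1][0] = min over k of (A[1][0] + B[0][0] = 3 + 9 = 12, A[1][1] + B[1][0] = -1 + -1 = -2) = -2 (attained at k = 1)
  C[1][1] = min over k of (A[1][0] + B[0][1] = 3 + 1 = 4, A[1][1] + B[1][1] = -1 + 10 = 9) = 4 (attained at k = 0)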